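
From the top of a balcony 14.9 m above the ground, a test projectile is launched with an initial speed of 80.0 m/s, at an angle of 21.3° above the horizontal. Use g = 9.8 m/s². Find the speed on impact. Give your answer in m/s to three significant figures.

81.8 m/s

Components: vₓ = 80.00 cos 21.3° = 74.54 m/s, v_y0 = 80.00 sin 21.3° = 29.06 m/s.
With up positive and y = 0 at the ground: y(t) = 14.9 + (29.06) t − 4.900 t². Setting y = 0 and taking the positive root: t = [29.06 + √(29.06² + 2·9.80·14.9)] / 9.80 = (29.06 + 33.71) / 9.80 = 6.405 s.
Vertical velocity at impact: v_y = v_y0 − g t = 29.06 − 9.80 × 6.405 = −33.71 m/s.
Speed: |v| = √(vₓ² + v_y²) = √(74.54² + 33.71²) = 81.80 m/s.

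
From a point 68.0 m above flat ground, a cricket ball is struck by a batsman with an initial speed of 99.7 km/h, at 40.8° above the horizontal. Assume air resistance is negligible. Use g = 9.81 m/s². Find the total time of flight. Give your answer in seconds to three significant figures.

Convert: 99.7 km/h = 99.7/3.6 = 27.69 m/s.
vₓ = 27.69 cos 40.8° = 20.96 m/s; v_y0 = 27.69 sin 40.8° = 18.10 m/s.
With up positive and y = 0 at the ground: y(t) = 68.0 + (18.10) t − 4.905 t². Setting y = 0 and taking the positive root: t = [18.10 + √(18.10² + 2·9.81·68.0)] / 9.81 = (18.10 + 40.76) / 9.81 = 6.000 s.

6.00 s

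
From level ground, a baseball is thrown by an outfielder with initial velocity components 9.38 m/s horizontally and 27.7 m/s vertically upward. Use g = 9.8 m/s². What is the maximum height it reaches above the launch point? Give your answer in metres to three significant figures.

39.1 m

Peak height H = v_y0² / (2g) = 767.29 / 19.60 = 39.15 m.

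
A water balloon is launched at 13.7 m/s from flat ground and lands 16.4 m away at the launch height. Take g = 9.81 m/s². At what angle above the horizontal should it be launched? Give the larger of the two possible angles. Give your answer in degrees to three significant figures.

60.5°

R = v₀² sin 2θ / g gives sin 2θ = gR/v₀² = 9.81·16.4/13.7² = 0.8572.
2θ = 59.00° or 180° − 59.00° = 121.0°, so θ = 29.50° or 60.50°.
The larger angle is 60.50°.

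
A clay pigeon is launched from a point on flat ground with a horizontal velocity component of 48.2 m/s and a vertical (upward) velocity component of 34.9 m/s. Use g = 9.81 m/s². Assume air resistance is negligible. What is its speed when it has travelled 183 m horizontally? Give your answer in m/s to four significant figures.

At x = 183 m, t = x/vₓ = 183/48.20 = 3.797 s.
Vertical velocity there: v_y = v_y0 − g t = 34.90 − 9.81 × 3.797 = −2.345 m/s.
Speed: √(vₓ² + v_y²) = √(48.20² + 2.345²) = 48.26 m/s.

48.26 m/s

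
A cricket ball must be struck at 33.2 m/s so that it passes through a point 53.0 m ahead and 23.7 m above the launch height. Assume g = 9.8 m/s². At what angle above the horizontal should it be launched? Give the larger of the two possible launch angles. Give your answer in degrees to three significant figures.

Trajectory: y = x tanθ − g x² (1 + tan²θ)/(2v₀²). With x = 53.0, y = 23.7, v₀ = 33.2, g = 9.80:
12.49 tan²θ − 53.0 tanθ + (36.19) = 0.
tanθ = [53.0 ± √(53.0² − 4 × 12.49 × (36.19))] / (2 × 12.49) = (53.0 ± 31.65) / 24.97, giving tanθ = 0.8550 or 3.389.
θ = 40.53° or 73.56°; the larger is 73.56°.

73.6°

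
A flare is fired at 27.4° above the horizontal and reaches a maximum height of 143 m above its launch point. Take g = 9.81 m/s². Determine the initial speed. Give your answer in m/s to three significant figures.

At the peak v_y = 0, so v_y0 = √(2gH) = √(2 × 9.81 × 143) = 52.97 m/s.
v_y0 = v₀ sin θ ⇒ v₀ = 52.97 / sin 27.4° = 115.1 m/s.

115 m/s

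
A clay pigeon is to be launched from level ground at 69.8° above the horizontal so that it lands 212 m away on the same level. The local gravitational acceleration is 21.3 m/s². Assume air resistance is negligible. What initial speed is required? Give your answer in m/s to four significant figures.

From R = (v₀² / g) sin 2θ: v₀ = √(gR / sin 2θ).
v₀ = √(21.3 × 212 / sin 139.6°) = √(4516 / 0.6481) = √6967.2 = 83.47 m/s.

83.47 m/s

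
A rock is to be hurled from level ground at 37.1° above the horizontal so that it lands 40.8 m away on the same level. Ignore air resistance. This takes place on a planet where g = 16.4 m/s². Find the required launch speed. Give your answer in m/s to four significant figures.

26.37 m/s

Level-ground range: R = v₀² sin(2θ)/g, so v₀ = √(gR / sin 2θ).
v₀ = √(16.4 × 40.8 / sin 74.20°) = √(669.1 / 0.9622) = √695.39 = 26.37 m/s.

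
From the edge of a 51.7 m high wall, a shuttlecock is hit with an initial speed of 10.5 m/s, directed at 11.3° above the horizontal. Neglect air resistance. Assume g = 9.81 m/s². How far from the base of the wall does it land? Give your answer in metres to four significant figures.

35.66 m

Horizontal component vₓ = 10.50 cos 11.3° = 10.30 m/s; vertical v_y0 = 10.50 sin 11.3° = 2.057 m/s.
With up positive and y = 0 at the ground: y(t) = 51.7 + (2.057) t − 4.905 t². Setting y = 0 and taking the positive root: t = [2.057 + √(2.057² + 2·9.81·51.7)] / 9.81 = (2.057 + 31.92) / 9.81 = 3.463 s.
Horizontal distance: R = vₓ t = 10.30 × 3.463 = 35.66 m.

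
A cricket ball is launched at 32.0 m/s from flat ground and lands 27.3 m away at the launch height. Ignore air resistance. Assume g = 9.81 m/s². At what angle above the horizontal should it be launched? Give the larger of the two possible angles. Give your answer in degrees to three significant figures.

82.4°

R = v₀² sin 2θ / g gives sin 2θ = gR/v₀² = 9.81·27.3/32.0² = 0.2615.
2θ = 15.16° or 180° − 15.16° = 164.8°, so θ = 7.581° or 82.42°.
The larger angle is 82.42°.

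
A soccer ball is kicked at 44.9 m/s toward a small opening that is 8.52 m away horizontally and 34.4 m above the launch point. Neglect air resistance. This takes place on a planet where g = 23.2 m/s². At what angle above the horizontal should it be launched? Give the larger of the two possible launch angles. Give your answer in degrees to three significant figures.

86.1°

Trajectory: y = x tanθ − g x² (1 + tan²θ)/(2v₀²). With x = 8.52, y = 34.4, v₀ = 44.9, g = 23.2:
0.4177 tan²θ − 8.52 tanθ + (34.82) = 0.
tanθ = [8.52 ± √(8.52² − 4 × 0.4177 × (34.82))] / (2 × 0.4177) = (8.52 ± 3.797) / 0.8354, giving tanθ = 5.653 or 14.74.
θ = 79.97° or 86.12°; the larger is 86.12°.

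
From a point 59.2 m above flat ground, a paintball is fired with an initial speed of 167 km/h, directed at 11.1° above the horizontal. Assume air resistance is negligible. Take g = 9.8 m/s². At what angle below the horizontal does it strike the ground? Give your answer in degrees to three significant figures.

Convert: 167 km/h = 167/3.6 = 46.39 m/s.
Horizontal component vₓ = 46.39 cos 11.1° = 45.52 m/s; vertical v_y0 = 46.39 sin 11.1° = 8.931 m/s.
Vertical motion (up positive, ground at y = 0): 4.900 t² − (8.931) t − 59.2 = 0, so t = (8.931 + √(8.931² + 2·9.80·59.2)) / 9.80 = (8.931 + 35.21) / 9.80 = 4.505 s.
At impact: v_y = v_y0 − g t = −35.21 m/s; vₓ = 45.52 m/s.
Angle below horizontal: arctan(|v_y|/vₓ) = arctan(35.21/45.52) = 37.73°.

37.7°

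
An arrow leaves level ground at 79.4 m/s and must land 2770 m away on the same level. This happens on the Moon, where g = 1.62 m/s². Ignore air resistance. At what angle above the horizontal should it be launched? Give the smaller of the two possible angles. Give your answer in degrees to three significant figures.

22.7°

From R = (v₀²/g) sin 2θ: sin 2θ = 1.62 × 2770 / 6304.4 = 0.7118.
2θ = 45.38° or 180° − 45.38° = 134.6°, so θ = 22.69° or 67.31°.
The smaller angle is 22.69°.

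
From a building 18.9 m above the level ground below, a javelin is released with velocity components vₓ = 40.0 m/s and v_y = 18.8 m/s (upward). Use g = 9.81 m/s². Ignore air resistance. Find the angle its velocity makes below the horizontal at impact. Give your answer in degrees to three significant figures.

The projectile lands when y = 18.9 + (18.80) t − ½·9.81·t² = 0. Positive root: t = (18.80 + √(18.80² + 2·9.81·18.9)) / 9.81 = (18.80 + 26.91) / 9.81 = 4.660 s.
At impact: v_y = v_y0 − g t = −26.91 m/s; vₓ = 40.00 m/s.
Angle below horizontal: arctan(|v_y|/vₓ) = arctan(26.91/40.00) = 33.93°.

33.9°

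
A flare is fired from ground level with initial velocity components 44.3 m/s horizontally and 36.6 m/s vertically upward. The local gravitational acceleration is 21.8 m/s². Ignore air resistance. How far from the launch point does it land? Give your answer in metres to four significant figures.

148.8 m

Time aloft: T = 2 v_y0 / g = 2 × 36.60 / 21.8 = 3.358 s.
Range: R = vₓ T = 44.30 × 3.358 = 148.8 m.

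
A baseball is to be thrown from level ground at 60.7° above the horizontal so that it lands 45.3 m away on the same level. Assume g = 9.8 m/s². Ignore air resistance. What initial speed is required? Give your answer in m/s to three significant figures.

Level-ground range: R = v₀² sin(2θ)/g, so v₀ = √(gR / sin 2θ).
v₀ = √(9.80 × 45.3 / sin 121.4°) = √(443.9 / 0.8536) = √520.11 = 22.81 m/s.

22.8 m/s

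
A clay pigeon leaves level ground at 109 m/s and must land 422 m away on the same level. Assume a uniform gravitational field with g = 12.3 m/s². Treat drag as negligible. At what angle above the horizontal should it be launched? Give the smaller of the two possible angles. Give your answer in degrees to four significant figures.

Level-ground range R = v₀² sin(2θ)/g ⇒ sin(2θ) = gR/v₀² = 12.3 × 422 / 109² = 0.4369.
2θ = 25.91° or 180° − 25.91° = 154.1°, so θ = 12.95° or 77.05°.
The smaller angle is 12.95°.

12.95°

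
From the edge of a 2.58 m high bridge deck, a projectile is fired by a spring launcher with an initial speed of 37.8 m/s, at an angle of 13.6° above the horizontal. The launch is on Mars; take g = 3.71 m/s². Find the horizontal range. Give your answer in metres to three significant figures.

Components: vₓ = 37.80 cos 13.6° = 36.74 m/s, v_y0 = 37.80 sin 13.6° = 8.888 m/s.
The projectile lands when y = 2.58 + (8.888) t − ½·3.71·t² = 0. Positive root: t = (8.888 + √(8.888² + 2·3.71·2.58)) / 3.71 = (8.888 + 9.907) / 3.71 = 5.066 s.
Horizontal distance: R = vₓ t = 36.74 × 5.066 = 186.1 m.

186 m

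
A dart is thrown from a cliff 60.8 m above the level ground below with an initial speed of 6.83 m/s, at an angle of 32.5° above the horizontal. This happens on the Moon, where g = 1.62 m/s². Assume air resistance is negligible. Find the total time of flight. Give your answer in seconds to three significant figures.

vₓ = 6.830 cos 32.5° = 5.760 m/s; v_y0 = 6.830 sin 32.5° = 3.670 m/s.
The projectile lands when y = 60.8 + (3.670) t − ½·1.62·t² = 0. Positive root: t = (3.670 + √(3.670² + 2·1.62·60.8)) / 1.62 = (3.670 + 14.51) / 1.62 = 11.22 s.

11.2 s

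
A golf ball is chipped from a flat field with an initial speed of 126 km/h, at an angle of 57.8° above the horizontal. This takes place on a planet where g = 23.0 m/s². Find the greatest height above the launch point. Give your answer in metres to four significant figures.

Convert: 126 km/h = 126/3.6 = 35.00 m/s.
Horizontal component vₓ = 35.00 cos 57.8° = 18.65 m/s; vertical v_y0 = 35.00 sin 57.8° = 29.62 m/s.
Maximum height: H = v_y0² / (2g) = 29.62² / (2 × 23.0) = 19.07 m.

19.07 m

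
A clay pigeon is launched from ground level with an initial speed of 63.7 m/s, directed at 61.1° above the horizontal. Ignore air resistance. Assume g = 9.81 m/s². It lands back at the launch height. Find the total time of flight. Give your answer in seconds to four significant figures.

11.37 s

Components: vₓ = 63.70 cos 61.1° = 30.79 m/s, v_y0 = 63.70 sin 61.1° = 55.77 m/s.
Time of flight on level ground: T = 2 v_y0 / g = 2 × 55.77 / 9.81 = 11.37 s.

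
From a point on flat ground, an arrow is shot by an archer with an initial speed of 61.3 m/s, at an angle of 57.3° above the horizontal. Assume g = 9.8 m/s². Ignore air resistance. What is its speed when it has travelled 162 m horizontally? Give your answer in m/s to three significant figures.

Components: vₓ = 61.30 cos 57.3° = 33.12 m/s, v_y0 = 61.30 sin 57.3° = 51.58 m/s.
Time to reach x = 162 m: t = x/vₓ = 162/33.12 = 4.892 s.
Vertical velocity there: v_y = v_y0 − g t = 51.58 − 9.80 × 4.892 = 3.645 m/s.
Speed: √(vₓ² + v_y²) = √(33.12² + 3.645²) = 33.32 m/s.

33.3 m/s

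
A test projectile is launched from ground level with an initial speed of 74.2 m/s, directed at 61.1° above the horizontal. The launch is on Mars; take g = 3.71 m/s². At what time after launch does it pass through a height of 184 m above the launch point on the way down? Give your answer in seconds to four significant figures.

31.91 s

Components: vₓ = 74.20 cos 61.1° = 35.86 m/s, v_y0 = 74.20 sin 61.1° = 64.96 m/s.
Require v_y0 t − ½ g t² = 184, i.e. 1.855 t² − 64.96 t + 184 = 0.
t = [64.96 ± √(64.96² − 2·3.71·184)] / 3.71 = (64.96 ± 53.43) / 3.71, so t = 3.108 s or t = 31.91 s.
The descending-branch root is 31.91 s.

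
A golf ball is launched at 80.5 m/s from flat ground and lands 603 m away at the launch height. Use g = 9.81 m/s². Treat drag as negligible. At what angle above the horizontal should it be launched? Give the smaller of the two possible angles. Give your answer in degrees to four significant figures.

32.95°

From R = (v₀²/g) sin 2θ: sin 2θ = 9.81 × 603 / 6480.2 = 0.9128.
2θ = 65.90° or 180° − 65.90° = 114.1°, so θ = 32.95° or 57.05°.
The smaller angle is 32.95°.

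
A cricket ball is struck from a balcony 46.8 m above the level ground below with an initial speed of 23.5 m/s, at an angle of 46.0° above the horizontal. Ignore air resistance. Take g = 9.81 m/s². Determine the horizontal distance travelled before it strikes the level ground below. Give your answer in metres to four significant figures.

Resolve: vₓ = 23.50 cos 46.0° = 16.32 m/s and v_y0 = 23.50 sin 46.0° = 16.90 m/s.
The projectile lands when y = 46.8 + (16.90) t − ½·9.81·t² = 0. Positive root: t = (16.90 + √(16.90² + 2·9.81·46.8)) / 9.81 = (16.90 + 34.70) / 9.81 = 5.260 s.
Horizontal distance: R = vₓ t = 16.32 × 5.260 = 85.87 m.

85.87 m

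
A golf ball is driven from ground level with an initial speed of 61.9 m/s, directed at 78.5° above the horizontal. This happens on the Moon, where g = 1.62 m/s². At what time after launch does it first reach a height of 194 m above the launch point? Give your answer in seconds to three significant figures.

3.35 s

Resolve: vₓ = 61.90 cos 78.5° = 12.34 m/s and v_y0 = 61.90 sin 78.5° = 60.66 m/s.
Height y(t) = 60.66 t − 0.8100 t² = 194 gives 0.8100 t² − 60.66 t + 194 = 0.
Quadratic formula: t = (60.66 ± √3050.8) / 1.62 = (60.66 ± 55.23) / 1.62 → t = 3.348 s or 71.54 s.
The first (ascending) time is 3.348 s.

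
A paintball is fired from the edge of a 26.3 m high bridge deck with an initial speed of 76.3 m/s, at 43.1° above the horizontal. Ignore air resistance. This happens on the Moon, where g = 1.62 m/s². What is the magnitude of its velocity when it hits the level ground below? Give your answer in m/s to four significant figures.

vₓ = 76.30 cos 43.1° = 55.71 m/s; v_y0 = 76.30 sin 43.1° = 52.13 m/s.
The projectile lands when y = 26.3 + (52.13) t − ½·1.62·t² = 0. Positive root: t = (52.13 + √(52.13² + 2·1.62·26.3)) / 1.62 = (52.13 + 52.94) / 1.62 = 64.86 s.
Vertical velocity at impact: v_y = v_y0 − g t = 52.13 − 1.62 × 64.86 = −52.94 m/s.
Speed: |v| = √(vₓ² + v_y²) = √(55.71² + 52.94²) = 76.86 m/s.

76.86 m/s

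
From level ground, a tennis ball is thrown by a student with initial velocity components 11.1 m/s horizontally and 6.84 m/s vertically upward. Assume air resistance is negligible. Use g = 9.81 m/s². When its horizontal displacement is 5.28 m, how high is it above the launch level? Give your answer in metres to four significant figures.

2.144 m

Time to reach x = 5.28 m: t = x/vₓ = 5.28/11.10 = 0.4757 s.
Height: y = v_y0 t − ½ g t² = 6.840 × 0.4757 − 4.905 × 0.4757² = 3.254 − 1.110 = 2.144 m.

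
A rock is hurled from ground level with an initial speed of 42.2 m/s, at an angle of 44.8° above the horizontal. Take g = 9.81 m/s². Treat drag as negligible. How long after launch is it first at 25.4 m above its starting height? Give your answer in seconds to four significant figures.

Horizontal component vₓ = 42.20 cos 44.8° = 29.94 m/s; vertical v_y0 = 42.20 sin 44.8° = 29.74 m/s.
Set y = v_y0 t − ½ g t² = 25.4: 4.905 t² − 29.74 t + 25.4 = 0.
Quadratic formula: t = (29.74 ± √385.86) / 9.81 = (29.74 ± 19.64) / 9.81 → t = 1.029 s or 5.034 s.
The first (ascending) time is 1.029 s.

1.029 s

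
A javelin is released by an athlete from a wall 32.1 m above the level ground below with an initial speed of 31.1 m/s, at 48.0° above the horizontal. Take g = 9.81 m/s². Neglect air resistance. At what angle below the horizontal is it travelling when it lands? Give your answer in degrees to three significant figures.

vₓ = 31.10 cos 48.0° = 20.81 m/s; v_y0 = 31.10 sin 48.0° = 23.11 m/s.
With up positive and y = 0 at the ground: y(t) = 32.1 + (23.11) t − 4.905 t². Setting y = 0 and taking the positive root: t = [23.11 + √(23.11² + 2·9.81·32.1)] / 9.81 = (23.11 + 34.12) / 9.81 = 5.834 s.
At impact: v_y = v_y0 − g t = −34.12 m/s; vₓ = 20.81 m/s.
Angle below horizontal: arctan(|v_y|/vₓ) = arctan(34.12/20.81) = 58.62°.

58.6°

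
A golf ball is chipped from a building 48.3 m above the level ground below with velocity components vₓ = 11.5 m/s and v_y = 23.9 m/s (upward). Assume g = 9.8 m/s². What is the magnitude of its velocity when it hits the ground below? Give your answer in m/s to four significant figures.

With up positive and y = 0 at the ground: y(t) = 48.3 + (23.90) t − 4.900 t². Setting y = 0 and taking the positive root: t = [23.90 + √(23.90² + 2·9.80·48.3)] / 9.80 = (23.90 + 38.96) / 9.80 = 6.414 s.
Vertical velocity at impact: v_y = v_y0 − g t = 23.90 − 9.80 × 6.414 = −38.96 m/s.
Speed: |v| = √(vₓ² + v_y²) = √(11.50² + 38.96²) = 40.62 m/s.

40.62 m/s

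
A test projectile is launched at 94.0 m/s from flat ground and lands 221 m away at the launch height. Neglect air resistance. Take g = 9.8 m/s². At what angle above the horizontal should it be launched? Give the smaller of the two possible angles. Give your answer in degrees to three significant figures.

From R = (v₀²/g) sin 2θ: sin 2θ = 9.80 × 221 / 8836.0 = 0.2451.
2θ = 14.19° or 180° − 14.19° = 165.8°, so θ = 7.094° or 82.91°.
The smaller angle is 7.094°.

7.09°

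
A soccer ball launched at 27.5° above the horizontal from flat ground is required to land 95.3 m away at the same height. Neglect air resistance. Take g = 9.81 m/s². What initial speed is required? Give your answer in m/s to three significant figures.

33.8 m/s

Level-ground range: R = v₀² sin(2θ)/g, so v₀ = √(gR / sin 2θ).
v₀ = √(9.81 × 95.3 / sin 55.00°) = √(934.9 / 0.8192) = √1141.3 = 33.78 m/s.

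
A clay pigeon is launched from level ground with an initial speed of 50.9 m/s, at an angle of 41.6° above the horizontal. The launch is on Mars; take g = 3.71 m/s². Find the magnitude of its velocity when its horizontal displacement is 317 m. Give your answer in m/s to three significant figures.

38.2 m/s

Horizontal component vₓ = 50.90 cos 41.6° = 38.06 m/s; vertical v_y0 = 50.90 sin 41.6° = 33.79 m/s.
x = vₓ t ⇒ t = 317/38.06 = 8.328 s.
Vertical velocity there: v_y = v_y0 − g t = 33.79 − 3.71 × 8.328 = 2.896 m/s.
Speed: √(vₓ² + v_y²) = √(38.06² + 2.896²) = 38.17 m/s.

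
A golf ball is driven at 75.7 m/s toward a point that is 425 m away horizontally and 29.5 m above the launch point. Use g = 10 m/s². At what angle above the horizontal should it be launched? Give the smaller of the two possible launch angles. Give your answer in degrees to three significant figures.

29.0°

Trajectory: y = x tanθ − g x² (1 + tan²θ)/(2v₀²). With x = 425, y = 29.5, v₀ = 75.7, g = 10.0:
157.6 tan²θ − 425 tanθ + (187.1) = 0.
tanθ = [425 ± √(425² − 4 × 157.6 × (187.1))] / (2 × 157.6) = (425 ± 250.4) / 315.2, giving tanθ = 0.5541 or 2.143.
θ = 28.99° or 64.98°; the smaller is 28.99°.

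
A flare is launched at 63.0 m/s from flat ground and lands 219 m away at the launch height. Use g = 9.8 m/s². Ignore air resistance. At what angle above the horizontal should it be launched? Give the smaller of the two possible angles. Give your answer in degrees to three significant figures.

Level-ground range R = v₀² sin(2θ)/g ⇒ sin(2θ) = gR/v₀² = 9.80 × 219 / 63.0² = 0.5407.
2θ = 32.73° or 180° − 32.73° = 147.3°, so θ = 16.37° or 73.63°.
The smaller angle is 16.37°.

16.4°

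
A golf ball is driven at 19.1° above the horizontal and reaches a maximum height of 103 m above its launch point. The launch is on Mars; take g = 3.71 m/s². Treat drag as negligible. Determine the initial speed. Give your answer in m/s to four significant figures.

84.49 m/s

At the peak v_y = 0, so v_y0 = √(2gH) = √(2 × 3.71 × 103) = 27.65 m/s.
v_y0 = v₀ sin θ ⇒ v₀ = 27.65 / sin 19.1° = 84.49 m/s.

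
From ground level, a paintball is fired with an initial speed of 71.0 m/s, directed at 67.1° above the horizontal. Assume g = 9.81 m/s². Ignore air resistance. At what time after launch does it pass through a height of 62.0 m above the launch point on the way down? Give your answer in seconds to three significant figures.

Horizontal component vₓ = 71.00 cos 67.1° = 27.63 m/s; vertical v_y0 = 71.00 sin 67.1° = 65.40 m/s.
Height y(t) = 65.40 t − 4.905 t² = 62.0 gives 4.905 t² − 65.40 t + 62.0 = 0.
t = [65.40 ± √(65.40² − 2·9.81·62.0)] / 9.81 = (65.40 ± 55.33) / 9.81, so t = 1.027 s or t = 12.31 s.
The descending-branch root is 12.31 s.

12.3 s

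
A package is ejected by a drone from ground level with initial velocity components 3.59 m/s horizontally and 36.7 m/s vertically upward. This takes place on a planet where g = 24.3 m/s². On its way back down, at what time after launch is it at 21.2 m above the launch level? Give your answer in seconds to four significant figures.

2.242 s

Require v_y0 t − ½ g t² = 21.2, i.e. 12.15 t² − 36.70 t + 21.2 = 0.
Quadratic formula: t = (36.70 ± √316.57) / 24.3 = (36.70 ± 17.79) / 24.3 → t = 0.7781 s or 2.242 s.
The descending-branch root is 2.242 s.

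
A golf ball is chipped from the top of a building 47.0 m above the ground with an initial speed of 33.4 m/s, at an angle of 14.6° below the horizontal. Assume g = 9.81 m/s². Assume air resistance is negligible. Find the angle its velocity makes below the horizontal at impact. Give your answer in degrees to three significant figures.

Components: vₓ = 33.40 cos 14.6° = 32.32 m/s, v_y0 = −8.419 m/s (downward).
The projectile lands when y = 47.0 + (−8.419) t − ½·9.81·t² = 0. Positive root: t = (−8.419 + √(8.419² + 2·9.81·47.0)) / 9.81 = (−8.419 + 31.51) / 9.81 = 2.354 s.
At impact: v_y = v_y0 − g t = −31.51 m/s; vₓ = 32.32 m/s.
Angle below horizontal: arctan(|v_y|/vₓ) = arctan(31.51/32.32) = 44.27°.

44.3°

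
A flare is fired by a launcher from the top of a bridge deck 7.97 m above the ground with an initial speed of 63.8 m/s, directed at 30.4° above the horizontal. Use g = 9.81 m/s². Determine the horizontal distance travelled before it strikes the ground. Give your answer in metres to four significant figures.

375.3 m

vₓ = 63.80 cos 30.4° = 55.03 m/s; v_y0 = 63.80 sin 30.4° = 32.28 m/s.
Vertical motion (up positive, ground at y = 0): 4.905 t² − (32.28) t − 7.97 = 0, so t = (32.28 + √(32.28² + 2·9.81·7.97)) / 9.81 = (32.28 + 34.62) / 9.81 = 6.820 s.
Horizontal distance: R = vₓ t = 55.03 × 6.820 = 375.3 m.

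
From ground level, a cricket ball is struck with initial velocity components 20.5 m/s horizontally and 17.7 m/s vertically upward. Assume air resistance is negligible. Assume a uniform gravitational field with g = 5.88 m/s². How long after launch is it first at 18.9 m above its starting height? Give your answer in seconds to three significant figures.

1.39 s

Require v_y0 t − ½ g t² = 18.9, i.e. 2.940 t² − 17.70 t + 18.9 = 0.
t = [17.70 ± √(17.70² − 2·5.88·18.9)] / 5.88 = (17.70 ± 9.541) / 5.88, so t = 1.388 s or t = 4.633 s.
The first (ascending) time is 1.388 s.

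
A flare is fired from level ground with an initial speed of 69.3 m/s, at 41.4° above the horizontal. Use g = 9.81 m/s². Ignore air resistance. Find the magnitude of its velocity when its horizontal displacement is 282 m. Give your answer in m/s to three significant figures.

52.5 m/s

Horizontal component vₓ = 69.30 cos 41.4° = 51.98 m/s; vertical v_y0 = 69.30 sin 41.4° = 45.83 m/s.
Time to reach x = 282 m: t = x/vₓ = 282/51.98 = 5.425 s.
Vertical velocity there: v_y = v_y0 − g t = 45.83 − 9.81 × 5.425 = −7.389 m/s.
Speed: √(vₓ² + v_y²) = √(51.98² + 7.389²) = 52.51 m/s.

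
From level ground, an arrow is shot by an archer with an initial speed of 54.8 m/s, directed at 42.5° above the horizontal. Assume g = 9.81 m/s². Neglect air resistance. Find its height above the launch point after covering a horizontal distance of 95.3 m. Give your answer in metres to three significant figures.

60.0 m

vₓ = 54.80 cos 42.5° = 40.40 m/s; v_y0 = 54.80 sin 42.5° = 37.02 m/s.
At x = 95.3 m, t = x/vₓ = 95.3/40.40 = 2.359 s.
Height: y = v_y0 t − ½ g t² = 37.02 × 2.359 − 4.905 × 2.359² = 87.33 − 27.29 = 60.04 m.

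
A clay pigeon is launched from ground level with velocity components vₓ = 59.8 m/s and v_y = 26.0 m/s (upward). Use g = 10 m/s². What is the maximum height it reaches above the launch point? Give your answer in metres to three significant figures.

At the apex v_y = 0, so H = v_y0²/(2g) = 26.00²/20.00 = 33.80 m.

33.8 m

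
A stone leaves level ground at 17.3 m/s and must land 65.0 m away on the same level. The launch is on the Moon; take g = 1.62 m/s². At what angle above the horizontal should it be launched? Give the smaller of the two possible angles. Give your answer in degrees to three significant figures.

10.3°

Level-ground range R = v₀² sin(2θ)/g ⇒ sin(2θ) = gR/v₀² = 1.62 × 65.0 / 17.3² = 0.3518.
2θ = 20.60° or 180° − 20.60° = 159.4°, so θ = 10.30° or 79.70°.
The smaller angle is 10.30°.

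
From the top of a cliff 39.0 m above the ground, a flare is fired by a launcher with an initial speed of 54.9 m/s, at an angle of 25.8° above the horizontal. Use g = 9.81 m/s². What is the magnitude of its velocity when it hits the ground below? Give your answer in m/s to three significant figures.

61.5 m/s

Components: vₓ = 54.90 cos 25.8° = 49.43 m/s, v_y0 = 54.90 sin 25.8° = 23.89 m/s.
With up positive and y = 0 at the ground: y(t) = 39.0 + (23.89) t − 4.905 t². Setting y = 0 and taking the positive root: t = [23.89 + √(23.89² + 2·9.81·39.0)] / 9.81 = (23.89 + 36.55) / 9.81 = 6.162 s.
Vertical velocity at impact: v_y = v_y0 − g t = 23.89 − 9.81 × 6.162 = −36.55 m/s.
Speed: |v| = √(vₓ² + v_y²) = √(49.43² + 36.55²) = 61.48 m/s.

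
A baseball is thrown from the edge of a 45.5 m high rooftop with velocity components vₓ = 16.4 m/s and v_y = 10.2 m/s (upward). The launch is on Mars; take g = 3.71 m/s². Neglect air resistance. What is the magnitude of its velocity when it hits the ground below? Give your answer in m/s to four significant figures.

26.66 m/s

The projectile lands when y = 45.5 + (10.20) t − ½·3.71·t² = 0. Positive root: t = (10.20 + √(10.20² + 2·3.71·45.5)) / 3.71 = (10.20 + 21.02) / 3.71 = 8.414 s.
Vertical velocity at impact: v_y = v_y0 − g t = 10.20 − 3.71 × 8.414 = −21.02 m/s.
Speed: |v| = √(vₓ² + v_y²) = √(16.40² + 21.02²) = 26.66 m/s.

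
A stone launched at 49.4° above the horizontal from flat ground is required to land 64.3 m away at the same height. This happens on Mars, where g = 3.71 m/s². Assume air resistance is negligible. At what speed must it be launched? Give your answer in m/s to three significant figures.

15.5 m/s

From R = (v₀² / g) sin 2θ: v₀ = √(gR / sin 2θ).
v₀ = √(3.71 × 64.3 / sin 98.80°) = √(238.6 / 0.9882) = √241.39 = 15.54 m/s.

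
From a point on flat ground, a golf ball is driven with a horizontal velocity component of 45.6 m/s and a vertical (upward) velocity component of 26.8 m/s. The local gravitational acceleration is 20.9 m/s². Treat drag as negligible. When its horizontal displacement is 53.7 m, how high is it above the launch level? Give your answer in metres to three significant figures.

At x = 53.7 m, t = x/vₓ = 53.7/45.60 = 1.178 s.
Height: y = v_y0 t − ½ g t² = 26.80 × 1.178 − 10.45 × 1.178² = 31.56 − 14.49 = 17.07 m.

17.1 m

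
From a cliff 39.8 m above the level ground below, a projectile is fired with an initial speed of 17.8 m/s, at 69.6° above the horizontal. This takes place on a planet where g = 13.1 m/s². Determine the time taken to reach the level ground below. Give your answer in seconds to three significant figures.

Resolve: vₓ = 17.80 cos 69.6° = 6.205 m/s and v_y0 = 17.80 sin 69.6° = 16.68 m/s.
With up positive and y = 0 at the ground: y(t) = 39.8 + (16.68) t − 6.550 t². Setting y = 0 and taking the positive root: t = [16.68 + √(16.68² + 2·13.1·39.8)] / 13.1 = (16.68 + 36.35) / 13.1 = 4.048 s.

4.05 s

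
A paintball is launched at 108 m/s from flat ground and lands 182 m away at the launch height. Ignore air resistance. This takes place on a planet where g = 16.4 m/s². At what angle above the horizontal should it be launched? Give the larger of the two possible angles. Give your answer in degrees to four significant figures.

82.59°

Level-ground range R = v₀² sin(2θ)/g ⇒ sin(2θ) = gR/v₀² = 16.4 × 182 / 108² = 0.2559.
2θ = 14.83° or 180° − 14.83° = 165.2°, so θ = 7.413° or 82.59°.
The larger angle is 82.59°.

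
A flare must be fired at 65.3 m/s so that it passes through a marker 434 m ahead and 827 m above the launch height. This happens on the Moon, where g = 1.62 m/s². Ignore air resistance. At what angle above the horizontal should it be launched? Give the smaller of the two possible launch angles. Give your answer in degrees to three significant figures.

Trajectory: y = x tanθ − g x² (1 + tan²θ)/(2v₀²). With x = 434, y = 827, v₀ = 65.3, g = 1.62:
35.78 tan²θ − 434 tanθ + (862.8) = 0.
tanθ = [434 ± √(434² − 4 × 35.78 × (862.8))] / (2 × 35.78) = (434 ± 254.7) / 71.56, giving tanθ = 2.506 or 9.624.
θ = 68.24° or 84.07°; the smaller is 68.24°.

68.2°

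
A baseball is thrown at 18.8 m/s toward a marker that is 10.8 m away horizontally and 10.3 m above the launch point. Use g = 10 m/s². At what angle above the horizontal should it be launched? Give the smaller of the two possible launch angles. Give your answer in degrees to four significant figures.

54.66°

Trajectory: y = x tanθ − g x² (1 + tan²θ)/(2v₀²). With x = 10.8, y = 10.3, v₀ = 18.8, g = 10.0:
1.650 tan²θ − 10.8 tanθ + (11.95) = 0.
tanθ = [10.8 ± √(10.8² − 4 × 1.650 × (11.95))] / (2 × 1.650) = (10.8 ± 6.145) / 3.300, giving tanθ = 1.410 or 5.135.
θ = 54.66° or 78.98°; the smaller is 54.66°.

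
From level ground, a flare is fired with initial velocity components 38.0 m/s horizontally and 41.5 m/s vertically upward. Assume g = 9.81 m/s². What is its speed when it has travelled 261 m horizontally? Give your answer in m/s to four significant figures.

At x = 261 m, t = x/vₓ = 261/38.00 = 6.868 s.
Vertical velocity there: v_y = v_y0 − g t = 41.50 − 9.81 × 6.868 = −25.88 m/s.
Speed: √(vₓ² + v_y²) = √(38.00² + 25.88²) = 45.98 m/s.

45.98 m/s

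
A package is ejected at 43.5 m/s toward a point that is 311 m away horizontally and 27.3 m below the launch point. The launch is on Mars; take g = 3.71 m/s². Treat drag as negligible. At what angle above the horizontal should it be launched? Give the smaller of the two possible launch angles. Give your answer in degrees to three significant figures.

13.2°

Trajectory: y = x tanθ − g x² (1 + tan²θ)/(2v₀²). With x = 311, y = −27.3, v₀ = 43.5, g = 3.71:
94.82 tan²θ − 311 tanθ + (67.52) = 0.
tanθ = [311 ± √(311² − 4 × 94.82 × (67.52))] / (2 × 94.82) = (311 ± 266.7) / 189.6, giving tanθ = 0.2338 or 3.046.
θ = 13.16° or 71.83°; the smaller is 13.16°.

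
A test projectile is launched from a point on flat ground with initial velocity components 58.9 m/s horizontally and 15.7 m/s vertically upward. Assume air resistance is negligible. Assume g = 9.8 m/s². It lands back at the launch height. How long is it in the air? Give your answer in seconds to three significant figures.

3.20 s

Landing at launch height ⇒ T = 2 v_y0 / g = 2 × 15.70 / 9.80 = 3.204 s.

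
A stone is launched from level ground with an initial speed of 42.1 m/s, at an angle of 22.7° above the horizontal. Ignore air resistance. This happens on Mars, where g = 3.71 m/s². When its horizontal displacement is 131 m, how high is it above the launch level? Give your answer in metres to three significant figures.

33.7 m

Horizontal component vₓ = 42.10 cos 22.7° = 38.84 m/s; vertical v_y0 = 42.10 sin 22.7° = 16.25 m/s.
At x = 131 m, t = x/vₓ = 131/38.84 = 3.373 s.
Height: y = v_y0 t − ½ g t² = 16.25 × 3.373 − 1.855 × 3.373² = 54.80 − 21.10 = 33.70 m.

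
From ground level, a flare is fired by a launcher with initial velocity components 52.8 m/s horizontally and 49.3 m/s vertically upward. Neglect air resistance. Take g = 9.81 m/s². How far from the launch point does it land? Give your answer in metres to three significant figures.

Time aloft: T = 2 v_y0 / g = 2 × 49.30 / 9.81 = 10.05 s.
Horizontal distance R = vₓ T = 52.80 × 10.05 = 530.7 m.

531 m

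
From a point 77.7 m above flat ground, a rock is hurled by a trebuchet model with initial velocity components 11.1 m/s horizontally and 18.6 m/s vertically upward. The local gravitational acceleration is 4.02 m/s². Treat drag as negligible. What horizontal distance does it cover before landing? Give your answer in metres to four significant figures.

137.4 m

With up positive and y = 0 at the ground: y(t) = 77.7 + (18.60) t − 2.010 t². Setting y = 0 and taking the positive root: t = [18.60 + √(18.60² + 2·4.02·77.7)] / 4.02 = (18.60 + 31.16) / 4.02 = 12.38 s.
Horizontal distance: R = vₓ t = 11.10 × 12.38 = 137.4 m.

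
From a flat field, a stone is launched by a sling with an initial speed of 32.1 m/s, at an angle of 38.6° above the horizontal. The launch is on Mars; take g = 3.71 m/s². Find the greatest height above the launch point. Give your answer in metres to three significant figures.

Components: vₓ = 32.10 cos 38.6° = 25.09 m/s, v_y0 = 32.10 sin 38.6° = 20.03 m/s.
Peak height H = v_y0² / (2g) = 401.06 / 7.420 = 54.05 m.

54.1 m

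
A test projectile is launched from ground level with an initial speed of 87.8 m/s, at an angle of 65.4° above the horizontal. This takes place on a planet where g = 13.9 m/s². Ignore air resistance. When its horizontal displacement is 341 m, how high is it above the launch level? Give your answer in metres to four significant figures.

139.8 m

Horizontal component vₓ = 87.80 cos 65.4° = 36.55 m/s; vertical v_y0 = 87.80 sin 65.4° = 79.83 m/s.
At x = 341 m, t = x/vₓ = 341/36.55 = 9.330 s.
Height: y = v_y0 t − ½ g t² = 79.83 × 9.330 − 6.950 × 9.330² = 744.8 − 605.0 = 139.8 m.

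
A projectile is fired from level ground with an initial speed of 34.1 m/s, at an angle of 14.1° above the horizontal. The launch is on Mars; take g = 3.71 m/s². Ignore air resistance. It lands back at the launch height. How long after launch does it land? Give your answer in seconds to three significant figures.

Resolve: vₓ = 34.10 cos 14.1° = 33.07 m/s and v_y0 = 34.10 sin 14.1° = 8.307 m/s.
It returns to y = 0 when t = 2 v_y0 / g = 2(8.307)/3.71 = 4.478 s.

4.48 s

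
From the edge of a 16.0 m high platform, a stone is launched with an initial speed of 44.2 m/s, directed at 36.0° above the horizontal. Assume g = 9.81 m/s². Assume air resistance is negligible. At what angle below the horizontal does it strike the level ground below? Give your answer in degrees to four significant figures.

41.33°

vₓ = 44.20 cos 36.0° = 35.76 m/s; v_y0 = 44.20 sin 36.0° = 25.98 m/s.
With up positive and y = 0 at the ground: y(t) = 16.0 + (25.98) t − 4.905 t². Setting y = 0 and taking the positive root: t = [25.98 + √(25.98² + 2·9.81·16.0)] / 9.81 = (25.98 + 31.45) / 9.81 = 5.854 s.
At impact: v_y = v_y0 − g t = −31.45 m/s; vₓ = 35.76 m/s.
Angle below horizontal: arctan(|v_y|/vₓ) = arctan(31.45/35.76) = 41.33°.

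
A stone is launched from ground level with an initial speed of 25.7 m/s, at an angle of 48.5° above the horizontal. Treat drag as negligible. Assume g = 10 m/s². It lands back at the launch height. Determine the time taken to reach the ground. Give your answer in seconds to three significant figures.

3.85 s

Components: vₓ = 25.70 cos 48.5° = 17.03 m/s, v_y0 = 25.70 sin 48.5° = 19.25 m/s.
It returns to y = 0 when t = 2 v_y0 / g = 2(19.25)/10.0 = 3.850 s.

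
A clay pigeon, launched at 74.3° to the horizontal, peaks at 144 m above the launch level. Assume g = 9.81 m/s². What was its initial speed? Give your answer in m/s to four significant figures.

At the peak v_y = 0, so v_y0 = √(2gH) = √(2 × 9.81 × 144) = 53.15 m/s.
v_y0 = v₀ sin θ ⇒ v₀ = 53.15 / sin 74.3° = 55.21 m/s.

55.21 m/s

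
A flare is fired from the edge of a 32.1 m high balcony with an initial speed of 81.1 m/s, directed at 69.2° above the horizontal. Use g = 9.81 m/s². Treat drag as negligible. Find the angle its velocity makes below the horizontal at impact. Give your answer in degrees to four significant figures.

Resolve: vₓ = 81.10 cos 69.2° = 28.80 m/s and v_y0 = 81.10 sin 69.2° = 75.81 m/s.
Vertical motion (up positive, ground at y = 0): 4.905 t² − (75.81) t − 32.1 = 0, so t = (75.81 + √(75.81² + 2·9.81·32.1)) / 9.81 = (75.81 + 79.86) / 9.81 = 15.87 s.
At impact: v_y = v_y0 − g t = −79.86 m/s; vₓ = 28.80 m/s.
Angle below horizontal: arctan(|v_y|/vₓ) = arctan(79.86/28.80) = 70.17°.

70.17°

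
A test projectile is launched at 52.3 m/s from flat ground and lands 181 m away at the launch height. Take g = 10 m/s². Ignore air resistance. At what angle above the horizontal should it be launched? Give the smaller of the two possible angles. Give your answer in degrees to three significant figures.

20.7°

R = v₀² sin 2θ / g gives sin 2θ = gR/v₀² = 10.0·181/52.3² = 0.6617.
2θ = 41.43° or 180° − 41.43° = 138.6°, so θ = 20.72° or 69.28°.
The smaller angle is 20.72°.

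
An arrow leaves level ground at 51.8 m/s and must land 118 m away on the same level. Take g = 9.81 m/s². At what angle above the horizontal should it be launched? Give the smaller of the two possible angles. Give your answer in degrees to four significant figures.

From R = (v₀²/g) sin 2θ: sin 2θ = 9.81 × 118 / 2683.2 = 0.4314.
2θ = 25.56° or 180° − 25.56° = 154.4°, so θ = 12.78° or 77.22°.
The smaller angle is 12.78°.

12.78°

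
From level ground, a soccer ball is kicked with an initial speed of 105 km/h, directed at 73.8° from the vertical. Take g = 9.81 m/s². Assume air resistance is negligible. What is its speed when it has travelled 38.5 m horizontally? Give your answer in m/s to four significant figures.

Convert: 105 km/h = 105/3.6 = 29.17 m/s.
Resolve: vₓ = 29.17 sin 73.8° = 28.01 m/s and v_y0 = 29.17 cos 73.8° = 8.137 m/s.
At x = 38.5 m, t = x/vₓ = 38.5/28.01 = 1.375 s.
Vertical velocity there: v_y = v_y0 − g t = 8.137 − 9.81 × 1.375 = −5.347 m/s.
Speed: √(vₓ² + v_y²) = √(28.01² + 5.347²) = 28.51 m/s.

28.51 m/s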